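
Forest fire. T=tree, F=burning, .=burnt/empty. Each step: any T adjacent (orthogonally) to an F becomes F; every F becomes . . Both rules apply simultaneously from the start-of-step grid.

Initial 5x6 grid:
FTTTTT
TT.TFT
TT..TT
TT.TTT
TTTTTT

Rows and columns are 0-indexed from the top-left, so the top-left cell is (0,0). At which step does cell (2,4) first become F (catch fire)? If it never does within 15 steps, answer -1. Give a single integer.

Step 1: cell (2,4)='F' (+6 fires, +2 burnt)
  -> target ignites at step 1
Step 2: cell (2,4)='.' (+7 fires, +6 burnt)
Step 3: cell (2,4)='.' (+5 fires, +7 burnt)
Step 4: cell (2,4)='.' (+4 fires, +5 burnt)
Step 5: cell (2,4)='.' (+2 fires, +4 burnt)
Step 6: cell (2,4)='.' (+0 fires, +2 burnt)
  fire out at step 6

1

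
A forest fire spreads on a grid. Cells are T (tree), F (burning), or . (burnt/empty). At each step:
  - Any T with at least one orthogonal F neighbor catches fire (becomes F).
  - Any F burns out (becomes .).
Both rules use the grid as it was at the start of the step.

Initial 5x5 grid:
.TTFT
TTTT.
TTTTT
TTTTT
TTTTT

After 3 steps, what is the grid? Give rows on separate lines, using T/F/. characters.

Step 1: 3 trees catch fire, 1 burn out
  .TF.F
  TTTF.
  TTTTT
  TTTTT
  TTTTT
Step 2: 3 trees catch fire, 3 burn out
  .F...
  TTF..
  TTTFT
  TTTTT
  TTTTT
Step 3: 4 trees catch fire, 3 burn out
  .....
  TF...
  TTF.F
  TTTFT
  TTTTT

.....
TF...
TTF.F
TTTFT
TTTTT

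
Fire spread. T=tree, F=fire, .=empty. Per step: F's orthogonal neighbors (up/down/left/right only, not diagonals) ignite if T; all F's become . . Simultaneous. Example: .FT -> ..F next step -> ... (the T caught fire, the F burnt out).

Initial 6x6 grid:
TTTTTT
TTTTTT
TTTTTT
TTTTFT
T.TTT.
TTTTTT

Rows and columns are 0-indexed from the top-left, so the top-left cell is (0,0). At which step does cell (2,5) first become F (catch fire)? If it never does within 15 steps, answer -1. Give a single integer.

Step 1: cell (2,5)='T' (+4 fires, +1 burnt)
Step 2: cell (2,5)='F' (+6 fires, +4 burnt)
  -> target ignites at step 2
Step 3: cell (2,5)='.' (+8 fires, +6 burnt)
Step 4: cell (2,5)='.' (+6 fires, +8 burnt)
Step 5: cell (2,5)='.' (+5 fires, +6 burnt)
Step 6: cell (2,5)='.' (+3 fires, +5 burnt)
Step 7: cell (2,5)='.' (+1 fires, +3 burnt)
Step 8: cell (2,5)='.' (+0 fires, +1 burnt)
  fire out at step 8

2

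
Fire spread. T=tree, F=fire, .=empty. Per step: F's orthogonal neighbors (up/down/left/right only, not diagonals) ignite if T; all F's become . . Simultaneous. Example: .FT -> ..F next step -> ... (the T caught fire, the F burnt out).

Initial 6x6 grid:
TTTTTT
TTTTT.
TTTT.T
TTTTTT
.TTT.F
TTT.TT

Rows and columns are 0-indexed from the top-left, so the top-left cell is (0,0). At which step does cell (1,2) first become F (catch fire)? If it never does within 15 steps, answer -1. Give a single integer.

Step 1: cell (1,2)='T' (+2 fires, +1 burnt)
Step 2: cell (1,2)='T' (+3 fires, +2 burnt)
Step 3: cell (1,2)='T' (+1 fires, +3 burnt)
Step 4: cell (1,2)='T' (+3 fires, +1 burnt)
Step 5: cell (1,2)='T' (+4 fires, +3 burnt)
Step 6: cell (1,2)='F' (+7 fires, +4 burnt)
  -> target ignites at step 6
Step 7: cell (1,2)='.' (+5 fires, +7 burnt)
Step 8: cell (1,2)='.' (+4 fires, +5 burnt)
Step 9: cell (1,2)='.' (+1 fires, +4 burnt)
Step 10: cell (1,2)='.' (+0 fires, +1 burnt)
  fire out at step 10

6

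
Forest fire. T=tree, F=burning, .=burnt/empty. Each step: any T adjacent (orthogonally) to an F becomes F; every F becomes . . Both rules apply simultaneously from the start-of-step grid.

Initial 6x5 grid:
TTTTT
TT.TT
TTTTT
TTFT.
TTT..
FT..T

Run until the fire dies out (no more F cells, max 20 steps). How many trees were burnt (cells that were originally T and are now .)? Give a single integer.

Answer: 21

Derivation:
Step 1: +6 fires, +2 burnt (F count now 6)
Step 2: +4 fires, +6 burnt (F count now 4)
Step 3: +4 fires, +4 burnt (F count now 4)
Step 4: +4 fires, +4 burnt (F count now 4)
Step 5: +3 fires, +4 burnt (F count now 3)
Step 6: +0 fires, +3 burnt (F count now 0)
Fire out after step 6
Initially T: 22, now '.': 29
Total burnt (originally-T cells now '.'): 21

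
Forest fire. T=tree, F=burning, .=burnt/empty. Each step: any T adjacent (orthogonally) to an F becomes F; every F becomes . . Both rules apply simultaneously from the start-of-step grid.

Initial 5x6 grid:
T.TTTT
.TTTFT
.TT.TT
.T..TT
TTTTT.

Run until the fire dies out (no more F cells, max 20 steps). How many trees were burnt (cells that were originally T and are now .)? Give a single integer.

Step 1: +4 fires, +1 burnt (F count now 4)
Step 2: +5 fires, +4 burnt (F count now 5)
Step 3: +5 fires, +5 burnt (F count now 5)
Step 4: +2 fires, +5 burnt (F count now 2)
Step 5: +2 fires, +2 burnt (F count now 2)
Step 6: +1 fires, +2 burnt (F count now 1)
Step 7: +1 fires, +1 burnt (F count now 1)
Step 8: +0 fires, +1 burnt (F count now 0)
Fire out after step 8
Initially T: 21, now '.': 29
Total burnt (originally-T cells now '.'): 20

Answer: 20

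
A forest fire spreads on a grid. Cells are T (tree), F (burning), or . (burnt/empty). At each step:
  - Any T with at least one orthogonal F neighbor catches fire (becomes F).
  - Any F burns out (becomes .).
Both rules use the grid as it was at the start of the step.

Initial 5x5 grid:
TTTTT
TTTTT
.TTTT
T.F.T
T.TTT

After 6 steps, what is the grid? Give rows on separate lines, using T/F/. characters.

Step 1: 2 trees catch fire, 1 burn out
  TTTTT
  TTTTT
  .TFTT
  T...T
  T.FTT
Step 2: 4 trees catch fire, 2 burn out
  TTTTT
  TTFTT
  .F.FT
  T...T
  T..FT
Step 3: 5 trees catch fire, 4 burn out
  TTFTT
  TF.FT
  ....F
  T...T
  T...F
Step 4: 5 trees catch fire, 5 burn out
  TF.FT
  F...F
  .....
  T...F
  T....
Step 5: 2 trees catch fire, 5 burn out
  F...F
  .....
  .....
  T....
  T....
Step 6: 0 trees catch fire, 2 burn out
  .....
  .....
  .....
  T....
  T....

.....
.....
.....
T....
T....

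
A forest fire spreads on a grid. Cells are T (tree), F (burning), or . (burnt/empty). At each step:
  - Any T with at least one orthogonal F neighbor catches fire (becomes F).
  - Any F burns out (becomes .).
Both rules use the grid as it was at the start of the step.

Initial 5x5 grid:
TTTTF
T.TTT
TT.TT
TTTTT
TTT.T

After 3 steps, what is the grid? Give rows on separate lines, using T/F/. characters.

Step 1: 2 trees catch fire, 1 burn out
  TTTF.
  T.TTF
  TT.TT
  TTTTT
  TTT.T
Step 2: 3 trees catch fire, 2 burn out
  TTF..
  T.TF.
  TT.TF
  TTTTT
  TTT.T
Step 3: 4 trees catch fire, 3 burn out
  TF...
  T.F..
  TT.F.
  TTTTF
  TTT.T

TF...
T.F..
TT.F.
TTTTF
TTT.T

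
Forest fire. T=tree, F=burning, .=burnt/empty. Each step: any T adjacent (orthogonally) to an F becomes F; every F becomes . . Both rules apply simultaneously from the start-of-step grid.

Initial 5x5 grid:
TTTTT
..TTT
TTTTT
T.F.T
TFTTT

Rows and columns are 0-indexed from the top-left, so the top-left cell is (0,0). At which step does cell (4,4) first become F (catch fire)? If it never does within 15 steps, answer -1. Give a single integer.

Step 1: cell (4,4)='T' (+3 fires, +2 burnt)
Step 2: cell (4,4)='T' (+5 fires, +3 burnt)
Step 3: cell (4,4)='F' (+5 fires, +5 burnt)
  -> target ignites at step 3
Step 4: cell (4,4)='.' (+4 fires, +5 burnt)
Step 5: cell (4,4)='.' (+2 fires, +4 burnt)
Step 6: cell (4,4)='.' (+0 fires, +2 burnt)
  fire out at step 6

3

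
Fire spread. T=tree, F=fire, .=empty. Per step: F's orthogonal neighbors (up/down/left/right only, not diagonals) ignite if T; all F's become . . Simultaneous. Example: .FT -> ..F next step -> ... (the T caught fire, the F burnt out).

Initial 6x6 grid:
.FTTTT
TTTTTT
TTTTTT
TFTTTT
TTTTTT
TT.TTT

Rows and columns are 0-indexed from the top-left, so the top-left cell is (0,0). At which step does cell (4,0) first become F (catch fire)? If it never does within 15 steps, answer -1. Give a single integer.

Step 1: cell (4,0)='T' (+6 fires, +2 burnt)
Step 2: cell (4,0)='F' (+9 fires, +6 burnt)
  -> target ignites at step 2
Step 3: cell (4,0)='.' (+6 fires, +9 burnt)
Step 4: cell (4,0)='.' (+6 fires, +6 burnt)
Step 5: cell (4,0)='.' (+4 fires, +6 burnt)
Step 6: cell (4,0)='.' (+1 fires, +4 burnt)
Step 7: cell (4,0)='.' (+0 fires, +1 burnt)
  fire out at step 7

2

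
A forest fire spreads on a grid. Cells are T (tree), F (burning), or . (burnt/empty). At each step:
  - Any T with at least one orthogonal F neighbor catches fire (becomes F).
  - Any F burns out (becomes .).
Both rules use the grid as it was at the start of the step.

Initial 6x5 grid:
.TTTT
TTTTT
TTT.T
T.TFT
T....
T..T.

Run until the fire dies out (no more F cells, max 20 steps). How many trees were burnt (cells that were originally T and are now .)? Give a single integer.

Step 1: +2 fires, +1 burnt (F count now 2)
Step 2: +2 fires, +2 burnt (F count now 2)
Step 3: +3 fires, +2 burnt (F count now 3)
Step 4: +5 fires, +3 burnt (F count now 5)
Step 5: +4 fires, +5 burnt (F count now 4)
Step 6: +1 fires, +4 burnt (F count now 1)
Step 7: +1 fires, +1 burnt (F count now 1)
Step 8: +0 fires, +1 burnt (F count now 0)
Fire out after step 8
Initially T: 19, now '.': 29
Total burnt (originally-T cells now '.'): 18

Answer: 18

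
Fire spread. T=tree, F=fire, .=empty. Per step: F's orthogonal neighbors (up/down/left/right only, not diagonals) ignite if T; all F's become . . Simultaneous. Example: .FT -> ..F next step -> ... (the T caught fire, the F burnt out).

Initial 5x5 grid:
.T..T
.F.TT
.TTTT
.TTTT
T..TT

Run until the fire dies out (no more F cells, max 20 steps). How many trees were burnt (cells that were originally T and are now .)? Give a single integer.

Step 1: +2 fires, +1 burnt (F count now 2)
Step 2: +2 fires, +2 burnt (F count now 2)
Step 3: +2 fires, +2 burnt (F count now 2)
Step 4: +3 fires, +2 burnt (F count now 3)
Step 5: +3 fires, +3 burnt (F count now 3)
Step 6: +2 fires, +3 burnt (F count now 2)
Step 7: +0 fires, +2 burnt (F count now 0)
Fire out after step 7
Initially T: 15, now '.': 24
Total burnt (originally-T cells now '.'): 14

Answer: 14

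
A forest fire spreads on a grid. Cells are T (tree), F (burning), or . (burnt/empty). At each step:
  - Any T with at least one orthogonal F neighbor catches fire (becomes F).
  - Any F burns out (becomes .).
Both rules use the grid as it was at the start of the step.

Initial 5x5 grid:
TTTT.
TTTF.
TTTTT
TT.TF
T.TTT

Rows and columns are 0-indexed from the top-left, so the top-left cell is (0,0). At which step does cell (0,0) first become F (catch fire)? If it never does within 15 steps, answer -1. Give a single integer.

Step 1: cell (0,0)='T' (+6 fires, +2 burnt)
Step 2: cell (0,0)='T' (+4 fires, +6 burnt)
Step 3: cell (0,0)='T' (+4 fires, +4 burnt)
Step 4: cell (0,0)='F' (+3 fires, +4 burnt)
  -> target ignites at step 4
Step 5: cell (0,0)='.' (+1 fires, +3 burnt)
Step 6: cell (0,0)='.' (+1 fires, +1 burnt)
Step 7: cell (0,0)='.' (+0 fires, +1 burnt)
  fire out at step 7

4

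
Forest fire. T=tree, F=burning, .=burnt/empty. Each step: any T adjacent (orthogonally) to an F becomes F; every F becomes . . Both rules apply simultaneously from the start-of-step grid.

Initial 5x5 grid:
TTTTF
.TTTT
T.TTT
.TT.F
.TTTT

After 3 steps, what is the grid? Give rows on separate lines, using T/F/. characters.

Step 1: 4 trees catch fire, 2 burn out
  TTTF.
  .TTTF
  T.TTF
  .TT..
  .TTTF
Step 2: 4 trees catch fire, 4 burn out
  TTF..
  .TTF.
  T.TF.
  .TT..
  .TTF.
Step 3: 4 trees catch fire, 4 burn out
  TF...
  .TF..
  T.F..
  .TT..
  .TF..

TF...
.TF..
T.F..
.TT..
.TF..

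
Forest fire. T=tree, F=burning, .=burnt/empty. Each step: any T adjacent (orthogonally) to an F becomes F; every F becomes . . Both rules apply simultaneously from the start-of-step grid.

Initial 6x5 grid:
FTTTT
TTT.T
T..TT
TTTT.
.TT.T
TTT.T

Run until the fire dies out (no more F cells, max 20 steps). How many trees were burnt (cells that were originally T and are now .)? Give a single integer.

Answer: 20

Derivation:
Step 1: +2 fires, +1 burnt (F count now 2)
Step 2: +3 fires, +2 burnt (F count now 3)
Step 3: +3 fires, +3 burnt (F count now 3)
Step 4: +2 fires, +3 burnt (F count now 2)
Step 5: +3 fires, +2 burnt (F count now 3)
Step 6: +4 fires, +3 burnt (F count now 4)
Step 7: +3 fires, +4 burnt (F count now 3)
Step 8: +0 fires, +3 burnt (F count now 0)
Fire out after step 8
Initially T: 22, now '.': 28
Total burnt (originally-T cells now '.'): 20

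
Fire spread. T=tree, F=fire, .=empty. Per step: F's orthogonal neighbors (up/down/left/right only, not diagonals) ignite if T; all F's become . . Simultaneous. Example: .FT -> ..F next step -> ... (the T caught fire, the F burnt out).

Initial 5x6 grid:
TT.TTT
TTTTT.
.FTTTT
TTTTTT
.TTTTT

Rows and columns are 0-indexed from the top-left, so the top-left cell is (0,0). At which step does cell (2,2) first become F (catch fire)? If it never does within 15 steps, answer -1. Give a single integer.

Step 1: cell (2,2)='F' (+3 fires, +1 burnt)
  -> target ignites at step 1
Step 2: cell (2,2)='.' (+7 fires, +3 burnt)
Step 3: cell (2,2)='.' (+5 fires, +7 burnt)
Step 4: cell (2,2)='.' (+5 fires, +5 burnt)
Step 5: cell (2,2)='.' (+3 fires, +5 burnt)
Step 6: cell (2,2)='.' (+2 fires, +3 burnt)
Step 7: cell (2,2)='.' (+0 fires, +2 burnt)
  fire out at step 7

1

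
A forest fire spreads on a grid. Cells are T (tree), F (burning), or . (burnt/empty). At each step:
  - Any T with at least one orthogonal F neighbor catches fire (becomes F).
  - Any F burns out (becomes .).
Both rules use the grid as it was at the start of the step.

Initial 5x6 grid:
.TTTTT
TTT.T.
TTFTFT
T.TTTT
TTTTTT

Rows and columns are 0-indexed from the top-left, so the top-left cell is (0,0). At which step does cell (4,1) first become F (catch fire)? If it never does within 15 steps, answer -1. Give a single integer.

Step 1: cell (4,1)='T' (+7 fires, +2 burnt)
Step 2: cell (4,1)='T' (+8 fires, +7 burnt)
Step 3: cell (4,1)='F' (+8 fires, +8 burnt)
  -> target ignites at step 3
Step 4: cell (4,1)='.' (+1 fires, +8 burnt)
Step 5: cell (4,1)='.' (+0 fires, +1 burnt)
  fire out at step 5

3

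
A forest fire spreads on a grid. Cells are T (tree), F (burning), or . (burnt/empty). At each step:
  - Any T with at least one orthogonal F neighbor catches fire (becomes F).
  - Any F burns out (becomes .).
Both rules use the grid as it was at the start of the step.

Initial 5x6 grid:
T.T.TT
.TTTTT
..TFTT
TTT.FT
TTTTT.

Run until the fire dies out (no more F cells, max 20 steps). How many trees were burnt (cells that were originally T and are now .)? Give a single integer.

Answer: 20

Derivation:
Step 1: +5 fires, +2 burnt (F count now 5)
Step 2: +5 fires, +5 burnt (F count now 5)
Step 3: +6 fires, +5 burnt (F count now 6)
Step 4: +3 fires, +6 burnt (F count now 3)
Step 5: +1 fires, +3 burnt (F count now 1)
Step 6: +0 fires, +1 burnt (F count now 0)
Fire out after step 6
Initially T: 21, now '.': 29
Total burnt (originally-T cells now '.'): 20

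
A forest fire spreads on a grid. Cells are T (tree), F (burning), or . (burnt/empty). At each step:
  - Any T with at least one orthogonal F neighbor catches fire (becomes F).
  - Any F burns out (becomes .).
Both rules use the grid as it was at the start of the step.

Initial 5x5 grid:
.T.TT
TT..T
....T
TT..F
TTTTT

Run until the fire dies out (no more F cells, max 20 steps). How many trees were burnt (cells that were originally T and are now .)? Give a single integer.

Step 1: +2 fires, +1 burnt (F count now 2)
Step 2: +2 fires, +2 burnt (F count now 2)
Step 3: +2 fires, +2 burnt (F count now 2)
Step 4: +2 fires, +2 burnt (F count now 2)
Step 5: +2 fires, +2 burnt (F count now 2)
Step 6: +1 fires, +2 burnt (F count now 1)
Step 7: +0 fires, +1 burnt (F count now 0)
Fire out after step 7
Initially T: 14, now '.': 22
Total burnt (originally-T cells now '.'): 11

Answer: 11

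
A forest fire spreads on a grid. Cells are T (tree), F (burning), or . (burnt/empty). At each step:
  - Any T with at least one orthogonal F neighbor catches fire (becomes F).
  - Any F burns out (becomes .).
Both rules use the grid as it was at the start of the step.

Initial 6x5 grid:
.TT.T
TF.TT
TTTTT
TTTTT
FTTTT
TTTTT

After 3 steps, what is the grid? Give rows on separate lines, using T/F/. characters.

Step 1: 6 trees catch fire, 2 burn out
  .FT.T
  F..TT
  TFTTT
  FTTTT
  .FTTT
  FTTTT
Step 2: 6 trees catch fire, 6 burn out
  ..F.T
  ...TT
  F.FTT
  .FTTT
  ..FTT
  .FTTT
Step 3: 4 trees catch fire, 6 burn out
  ....T
  ...TT
  ...FT
  ..FTT
  ...FT
  ..FTT

....T
...TT
...FT
..FTT
...FT
..FTT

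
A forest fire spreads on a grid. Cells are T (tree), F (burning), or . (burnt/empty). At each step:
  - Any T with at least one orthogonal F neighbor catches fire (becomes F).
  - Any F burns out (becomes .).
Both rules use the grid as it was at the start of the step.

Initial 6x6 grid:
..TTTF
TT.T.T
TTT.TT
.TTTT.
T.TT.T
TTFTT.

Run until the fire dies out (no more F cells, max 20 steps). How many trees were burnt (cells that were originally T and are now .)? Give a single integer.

Answer: 23

Derivation:
Step 1: +5 fires, +2 burnt (F count now 5)
Step 2: +6 fires, +5 burnt (F count now 6)
Step 3: +7 fires, +6 burnt (F count now 7)
Step 4: +2 fires, +7 burnt (F count now 2)
Step 5: +2 fires, +2 burnt (F count now 2)
Step 6: +1 fires, +2 burnt (F count now 1)
Step 7: +0 fires, +1 burnt (F count now 0)
Fire out after step 7
Initially T: 24, now '.': 35
Total burnt (originally-T cells now '.'): 23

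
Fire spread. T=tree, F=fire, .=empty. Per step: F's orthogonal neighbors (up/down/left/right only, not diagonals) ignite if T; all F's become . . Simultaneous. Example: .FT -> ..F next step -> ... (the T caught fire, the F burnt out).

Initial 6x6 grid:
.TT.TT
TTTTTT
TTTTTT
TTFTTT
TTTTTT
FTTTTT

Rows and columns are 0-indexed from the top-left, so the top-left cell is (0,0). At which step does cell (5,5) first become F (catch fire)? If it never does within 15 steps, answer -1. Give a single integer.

Step 1: cell (5,5)='T' (+6 fires, +2 burnt)
Step 2: cell (5,5)='T' (+8 fires, +6 burnt)
Step 3: cell (5,5)='T' (+8 fires, +8 burnt)
Step 4: cell (5,5)='T' (+6 fires, +8 burnt)
Step 5: cell (5,5)='F' (+3 fires, +6 burnt)
  -> target ignites at step 5
Step 6: cell (5,5)='.' (+1 fires, +3 burnt)
Step 7: cell (5,5)='.' (+0 fires, +1 burnt)
  fire out at step 7

5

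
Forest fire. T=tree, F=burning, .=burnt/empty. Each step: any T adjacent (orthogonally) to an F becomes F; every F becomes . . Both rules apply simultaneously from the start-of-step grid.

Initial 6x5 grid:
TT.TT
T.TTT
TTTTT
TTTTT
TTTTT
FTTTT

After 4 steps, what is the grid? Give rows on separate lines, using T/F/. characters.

Step 1: 2 trees catch fire, 1 burn out
  TT.TT
  T.TTT
  TTTTT
  TTTTT
  FTTTT
  .FTTT
Step 2: 3 trees catch fire, 2 burn out
  TT.TT
  T.TTT
  TTTTT
  FTTTT
  .FTTT
  ..FTT
Step 3: 4 trees catch fire, 3 burn out
  TT.TT
  T.TTT
  FTTTT
  .FTTT
  ..FTT
  ...FT
Step 4: 5 trees catch fire, 4 burn out
  TT.TT
  F.TTT
  .FTTT
  ..FTT
  ...FT
  ....F

TT.TT
F.TTT
.FTTT
..FTT
...FT
....F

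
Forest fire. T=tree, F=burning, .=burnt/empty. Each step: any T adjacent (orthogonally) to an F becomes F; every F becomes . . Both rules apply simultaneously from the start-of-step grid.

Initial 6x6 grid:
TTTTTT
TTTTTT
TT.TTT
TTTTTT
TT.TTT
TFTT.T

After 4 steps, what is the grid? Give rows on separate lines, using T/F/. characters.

Step 1: 3 trees catch fire, 1 burn out
  TTTTTT
  TTTTTT
  TT.TTT
  TTTTTT
  TF.TTT
  F.FT.T
Step 2: 3 trees catch fire, 3 burn out
  TTTTTT
  TTTTTT
  TT.TTT
  TFTTTT
  F..TTT
  ...F.T
Step 3: 4 trees catch fire, 3 burn out
  TTTTTT
  TTTTTT
  TF.TTT
  F.FTTT
  ...FTT
  .....T
Step 4: 4 trees catch fire, 4 burn out
  TTTTTT
  TFTTTT
  F..TTT
  ...FTT
  ....FT
  .....T

TTTTTT
TFTTTT
F..TTT
...FTT
....FT
.....T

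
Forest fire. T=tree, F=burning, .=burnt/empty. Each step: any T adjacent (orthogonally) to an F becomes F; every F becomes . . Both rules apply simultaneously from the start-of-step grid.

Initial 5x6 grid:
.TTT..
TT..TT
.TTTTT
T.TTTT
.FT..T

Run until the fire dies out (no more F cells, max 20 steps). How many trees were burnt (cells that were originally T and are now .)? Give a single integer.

Step 1: +1 fires, +1 burnt (F count now 1)
Step 2: +1 fires, +1 burnt (F count now 1)
Step 3: +2 fires, +1 burnt (F count now 2)
Step 4: +3 fires, +2 burnt (F count now 3)
Step 5: +3 fires, +3 burnt (F count now 3)
Step 6: +5 fires, +3 burnt (F count now 5)
Step 7: +2 fires, +5 burnt (F count now 2)
Step 8: +1 fires, +2 burnt (F count now 1)
Step 9: +0 fires, +1 burnt (F count now 0)
Fire out after step 9
Initially T: 19, now '.': 29
Total burnt (originally-T cells now '.'): 18

Answer: 18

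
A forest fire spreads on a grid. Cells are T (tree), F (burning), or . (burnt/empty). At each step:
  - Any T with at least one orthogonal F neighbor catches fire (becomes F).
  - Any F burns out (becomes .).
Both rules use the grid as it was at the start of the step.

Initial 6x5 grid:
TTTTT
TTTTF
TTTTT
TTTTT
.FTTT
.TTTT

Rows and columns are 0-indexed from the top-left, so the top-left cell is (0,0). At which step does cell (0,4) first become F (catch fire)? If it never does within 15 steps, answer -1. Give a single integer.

Step 1: cell (0,4)='F' (+6 fires, +2 burnt)
  -> target ignites at step 1
Step 2: cell (0,4)='.' (+9 fires, +6 burnt)
Step 3: cell (0,4)='.' (+7 fires, +9 burnt)
Step 4: cell (0,4)='.' (+3 fires, +7 burnt)
Step 5: cell (0,4)='.' (+1 fires, +3 burnt)
Step 6: cell (0,4)='.' (+0 fires, +1 burnt)
  fire out at step 6

1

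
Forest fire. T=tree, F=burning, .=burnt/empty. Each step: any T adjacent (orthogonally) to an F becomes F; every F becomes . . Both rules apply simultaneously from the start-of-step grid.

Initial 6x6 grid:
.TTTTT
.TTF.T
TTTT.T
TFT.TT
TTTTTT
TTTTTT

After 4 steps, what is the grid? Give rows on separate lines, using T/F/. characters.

Step 1: 7 trees catch fire, 2 burn out
  .TTFTT
  .TF..T
  TFTF.T
  F.F.TT
  TFTTTT
  TTTTTT
Step 2: 8 trees catch fire, 7 burn out
  .TF.FT
  .F...T
  F.F..T
  ....TT
  F.FTTT
  TFTTTT
Step 3: 5 trees catch fire, 8 burn out
  .F...F
  .....T
  .....T
  ....TT
  ...FTT
  F.FTTT
Step 4: 3 trees catch fire, 5 burn out
  ......
  .....F
  .....T
  ....TT
  ....FT
  ...FTT

......
.....F
.....T
....TT
....FT
...FTT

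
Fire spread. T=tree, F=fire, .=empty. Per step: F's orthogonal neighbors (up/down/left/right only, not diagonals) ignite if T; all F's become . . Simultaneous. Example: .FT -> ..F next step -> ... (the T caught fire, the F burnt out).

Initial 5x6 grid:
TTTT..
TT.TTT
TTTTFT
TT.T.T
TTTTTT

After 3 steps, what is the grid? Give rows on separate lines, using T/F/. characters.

Step 1: 3 trees catch fire, 1 burn out
  TTTT..
  TT.TFT
  TTTF.F
  TT.T.T
  TTTTTT
Step 2: 5 trees catch fire, 3 burn out
  TTTT..
  TT.F.F
  TTF...
  TT.F.F
  TTTTTT
Step 3: 4 trees catch fire, 5 burn out
  TTTF..
  TT....
  TF....
  TT....
  TTTFTF

TTTF..
TT....
TF....
TT....
TTTFTF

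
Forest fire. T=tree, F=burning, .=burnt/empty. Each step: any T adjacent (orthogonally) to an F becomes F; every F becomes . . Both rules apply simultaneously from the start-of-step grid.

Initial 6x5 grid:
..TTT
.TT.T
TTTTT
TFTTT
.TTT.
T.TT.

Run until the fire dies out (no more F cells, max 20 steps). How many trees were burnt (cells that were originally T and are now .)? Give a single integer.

Answer: 20

Derivation:
Step 1: +4 fires, +1 burnt (F count now 4)
Step 2: +5 fires, +4 burnt (F count now 5)
Step 3: +5 fires, +5 burnt (F count now 5)
Step 4: +3 fires, +5 burnt (F count now 3)
Step 5: +2 fires, +3 burnt (F count now 2)
Step 6: +1 fires, +2 burnt (F count now 1)
Step 7: +0 fires, +1 burnt (F count now 0)
Fire out after step 7
Initially T: 21, now '.': 29
Total burnt (originally-T cells now '.'): 20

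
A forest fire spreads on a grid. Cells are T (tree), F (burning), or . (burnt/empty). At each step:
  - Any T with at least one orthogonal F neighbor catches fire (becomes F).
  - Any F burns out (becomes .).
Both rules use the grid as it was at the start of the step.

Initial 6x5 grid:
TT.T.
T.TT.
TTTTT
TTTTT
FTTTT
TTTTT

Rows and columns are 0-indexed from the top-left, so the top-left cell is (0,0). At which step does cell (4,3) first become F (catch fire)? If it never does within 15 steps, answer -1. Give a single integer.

Step 1: cell (4,3)='T' (+3 fires, +1 burnt)
Step 2: cell (4,3)='T' (+4 fires, +3 burnt)
Step 3: cell (4,3)='F' (+5 fires, +4 burnt)
  -> target ignites at step 3
Step 4: cell (4,3)='.' (+5 fires, +5 burnt)
Step 5: cell (4,3)='.' (+5 fires, +5 burnt)
Step 6: cell (4,3)='.' (+2 fires, +5 burnt)
Step 7: cell (4,3)='.' (+1 fires, +2 burnt)
Step 8: cell (4,3)='.' (+0 fires, +1 burnt)
  fire out at step 8

3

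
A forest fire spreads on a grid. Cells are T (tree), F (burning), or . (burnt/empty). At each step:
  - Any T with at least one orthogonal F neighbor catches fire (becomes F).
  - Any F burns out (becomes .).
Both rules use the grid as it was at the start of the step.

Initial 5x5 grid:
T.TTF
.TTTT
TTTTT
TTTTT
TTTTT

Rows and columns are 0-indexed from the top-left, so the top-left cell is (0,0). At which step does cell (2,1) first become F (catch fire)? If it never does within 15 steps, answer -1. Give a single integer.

Step 1: cell (2,1)='T' (+2 fires, +1 burnt)
Step 2: cell (2,1)='T' (+3 fires, +2 burnt)
Step 3: cell (2,1)='T' (+3 fires, +3 burnt)
Step 4: cell (2,1)='T' (+4 fires, +3 burnt)
Step 5: cell (2,1)='F' (+3 fires, +4 burnt)
  -> target ignites at step 5
Step 6: cell (2,1)='.' (+3 fires, +3 burnt)
Step 7: cell (2,1)='.' (+2 fires, +3 burnt)
Step 8: cell (2,1)='.' (+1 fires, +2 burnt)
Step 9: cell (2,1)='.' (+0 fires, +1 burnt)
  fire out at step 9

5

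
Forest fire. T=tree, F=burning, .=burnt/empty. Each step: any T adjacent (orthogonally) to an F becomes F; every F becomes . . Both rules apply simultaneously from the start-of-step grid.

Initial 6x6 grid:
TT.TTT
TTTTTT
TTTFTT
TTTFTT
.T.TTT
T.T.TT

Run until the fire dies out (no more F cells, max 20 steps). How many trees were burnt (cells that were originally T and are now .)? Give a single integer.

Step 1: +6 fires, +2 burnt (F count now 6)
Step 2: +8 fires, +6 burnt (F count now 8)
Step 3: +8 fires, +8 burnt (F count now 8)
Step 4: +4 fires, +8 burnt (F count now 4)
Step 5: +1 fires, +4 burnt (F count now 1)
Step 6: +0 fires, +1 burnt (F count now 0)
Fire out after step 6
Initially T: 29, now '.': 34
Total burnt (originally-T cells now '.'): 27

Answer: 27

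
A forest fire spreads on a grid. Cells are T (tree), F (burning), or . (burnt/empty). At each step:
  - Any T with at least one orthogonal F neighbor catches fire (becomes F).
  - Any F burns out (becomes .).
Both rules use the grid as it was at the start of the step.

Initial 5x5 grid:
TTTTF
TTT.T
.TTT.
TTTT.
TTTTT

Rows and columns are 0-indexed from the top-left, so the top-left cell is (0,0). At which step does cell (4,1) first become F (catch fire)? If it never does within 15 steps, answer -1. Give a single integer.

Step 1: cell (4,1)='T' (+2 fires, +1 burnt)
Step 2: cell (4,1)='T' (+1 fires, +2 burnt)
Step 3: cell (4,1)='T' (+2 fires, +1 burnt)
Step 4: cell (4,1)='T' (+3 fires, +2 burnt)
Step 5: cell (4,1)='T' (+4 fires, +3 burnt)
Step 6: cell (4,1)='T' (+3 fires, +4 burnt)
Step 7: cell (4,1)='F' (+3 fires, +3 burnt)
  -> target ignites at step 7
Step 8: cell (4,1)='.' (+2 fires, +3 burnt)
Step 9: cell (4,1)='.' (+0 fires, +2 burnt)
  fire out at step 9

7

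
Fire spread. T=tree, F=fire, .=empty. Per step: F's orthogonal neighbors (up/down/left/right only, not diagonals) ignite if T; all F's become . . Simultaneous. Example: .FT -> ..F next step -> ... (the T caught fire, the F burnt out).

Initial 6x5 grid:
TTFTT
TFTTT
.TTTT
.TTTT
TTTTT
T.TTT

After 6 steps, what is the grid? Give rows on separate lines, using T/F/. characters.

Step 1: 5 trees catch fire, 2 burn out
  TF.FT
  F.FTT
  .FTTT
  .TTTT
  TTTTT
  T.TTT
Step 2: 5 trees catch fire, 5 burn out
  F...F
  ...FT
  ..FTT
  .FTTT
  TTTTT
  T.TTT
Step 3: 4 trees catch fire, 5 burn out
  .....
  ....F
  ...FT
  ..FTT
  TFTTT
  T.TTT
Step 4: 4 trees catch fire, 4 burn out
  .....
  .....
  ....F
  ...FT
  F.FTT
  T.TTT
Step 5: 4 trees catch fire, 4 burn out
  .....
  .....
  .....
  ....F
  ...FT
  F.FTT
Step 6: 2 trees catch fire, 4 burn out
  .....
  .....
  .....
  .....
  ....F
  ...FT

.....
.....
.....
.....
....F
...FT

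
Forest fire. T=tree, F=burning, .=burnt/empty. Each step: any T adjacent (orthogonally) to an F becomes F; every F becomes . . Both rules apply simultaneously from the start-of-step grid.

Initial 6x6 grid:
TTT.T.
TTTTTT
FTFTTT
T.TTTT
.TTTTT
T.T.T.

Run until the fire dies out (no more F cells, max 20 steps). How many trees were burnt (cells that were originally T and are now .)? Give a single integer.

Answer: 26

Derivation:
Step 1: +6 fires, +2 burnt (F count now 6)
Step 2: +7 fires, +6 burnt (F count now 7)
Step 3: +7 fires, +7 burnt (F count now 7)
Step 4: +4 fires, +7 burnt (F count now 4)
Step 5: +2 fires, +4 burnt (F count now 2)
Step 6: +0 fires, +2 burnt (F count now 0)
Fire out after step 6
Initially T: 27, now '.': 35
Total burnt (originally-T cells now '.'): 26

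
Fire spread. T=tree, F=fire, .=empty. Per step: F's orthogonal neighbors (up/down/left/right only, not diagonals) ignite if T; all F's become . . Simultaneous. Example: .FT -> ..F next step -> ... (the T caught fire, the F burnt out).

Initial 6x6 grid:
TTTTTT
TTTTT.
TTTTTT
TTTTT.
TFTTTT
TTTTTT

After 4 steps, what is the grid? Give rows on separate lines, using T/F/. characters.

Step 1: 4 trees catch fire, 1 burn out
  TTTTTT
  TTTTT.
  TTTTTT
  TFTTT.
  F.FTTT
  TFTTTT
Step 2: 6 trees catch fire, 4 burn out
  TTTTTT
  TTTTT.
  TFTTTT
  F.FTT.
  ...FTT
  F.FTTT
Step 3: 6 trees catch fire, 6 burn out
  TTTTTT
  TFTTT.
  F.FTTT
  ...FT.
  ....FT
  ...FTT
Step 4: 7 trees catch fire, 6 burn out
  TFTTTT
  F.FTT.
  ...FTT
  ....F.
  .....F
  ....FT

TFTTTT
F.FTT.
...FTT
....F.
.....F
....FT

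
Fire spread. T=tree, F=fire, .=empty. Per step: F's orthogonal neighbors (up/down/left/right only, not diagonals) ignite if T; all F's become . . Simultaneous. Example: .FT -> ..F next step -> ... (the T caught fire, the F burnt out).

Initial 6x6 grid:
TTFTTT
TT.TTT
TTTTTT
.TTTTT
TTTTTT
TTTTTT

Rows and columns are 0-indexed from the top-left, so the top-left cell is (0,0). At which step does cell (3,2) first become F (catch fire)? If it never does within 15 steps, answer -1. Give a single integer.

Step 1: cell (3,2)='T' (+2 fires, +1 burnt)
Step 2: cell (3,2)='T' (+4 fires, +2 burnt)
Step 3: cell (3,2)='T' (+5 fires, +4 burnt)
Step 4: cell (3,2)='T' (+6 fires, +5 burnt)
Step 5: cell (3,2)='F' (+5 fires, +6 burnt)
  -> target ignites at step 5
Step 6: cell (3,2)='.' (+6 fires, +5 burnt)
Step 7: cell (3,2)='.' (+4 fires, +6 burnt)
Step 8: cell (3,2)='.' (+1 fires, +4 burnt)
Step 9: cell (3,2)='.' (+0 fires, +1 burnt)
  fire out at step 9

5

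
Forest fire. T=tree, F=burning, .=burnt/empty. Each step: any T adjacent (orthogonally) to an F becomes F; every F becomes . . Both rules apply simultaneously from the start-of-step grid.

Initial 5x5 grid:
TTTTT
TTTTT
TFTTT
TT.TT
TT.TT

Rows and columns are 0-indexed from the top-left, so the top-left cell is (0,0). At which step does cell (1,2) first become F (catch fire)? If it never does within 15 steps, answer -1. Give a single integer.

Step 1: cell (1,2)='T' (+4 fires, +1 burnt)
Step 2: cell (1,2)='F' (+6 fires, +4 burnt)
  -> target ignites at step 2
Step 3: cell (1,2)='.' (+6 fires, +6 burnt)
Step 4: cell (1,2)='.' (+4 fires, +6 burnt)
Step 5: cell (1,2)='.' (+2 fires, +4 burnt)
Step 6: cell (1,2)='.' (+0 fires, +2 burnt)
  fire out at step 6

2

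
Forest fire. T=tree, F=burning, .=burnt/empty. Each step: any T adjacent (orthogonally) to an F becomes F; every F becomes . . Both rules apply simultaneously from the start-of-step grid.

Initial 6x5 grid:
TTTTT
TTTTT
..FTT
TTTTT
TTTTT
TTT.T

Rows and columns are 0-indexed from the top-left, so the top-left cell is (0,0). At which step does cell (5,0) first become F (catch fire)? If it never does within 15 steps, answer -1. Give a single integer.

Step 1: cell (5,0)='T' (+3 fires, +1 burnt)
Step 2: cell (5,0)='T' (+7 fires, +3 burnt)
Step 3: cell (5,0)='T' (+9 fires, +7 burnt)
Step 4: cell (5,0)='T' (+5 fires, +9 burnt)
Step 5: cell (5,0)='F' (+2 fires, +5 burnt)
  -> target ignites at step 5
Step 6: cell (5,0)='.' (+0 fires, +2 burnt)
  fire out at step 6

5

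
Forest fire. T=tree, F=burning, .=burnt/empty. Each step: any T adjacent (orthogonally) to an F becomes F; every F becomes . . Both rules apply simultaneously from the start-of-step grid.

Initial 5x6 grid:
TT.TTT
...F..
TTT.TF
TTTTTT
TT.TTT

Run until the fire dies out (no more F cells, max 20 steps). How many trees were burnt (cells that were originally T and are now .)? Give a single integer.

Step 1: +3 fires, +2 burnt (F count now 3)
Step 2: +3 fires, +3 burnt (F count now 3)
Step 3: +3 fires, +3 burnt (F count now 3)
Step 4: +2 fires, +3 burnt (F count now 2)
Step 5: +2 fires, +2 burnt (F count now 2)
Step 6: +3 fires, +2 burnt (F count now 3)
Step 7: +2 fires, +3 burnt (F count now 2)
Step 8: +0 fires, +2 burnt (F count now 0)
Fire out after step 8
Initially T: 20, now '.': 28
Total burnt (originally-T cells now '.'): 18

Answer: 18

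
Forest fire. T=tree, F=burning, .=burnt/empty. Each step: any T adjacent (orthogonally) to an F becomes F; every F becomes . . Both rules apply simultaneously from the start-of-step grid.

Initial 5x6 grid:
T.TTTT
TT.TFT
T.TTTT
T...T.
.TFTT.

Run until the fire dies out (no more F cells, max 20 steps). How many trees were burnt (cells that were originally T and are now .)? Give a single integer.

Step 1: +6 fires, +2 burnt (F count now 6)
Step 2: +6 fires, +6 burnt (F count now 6)
Step 3: +2 fires, +6 burnt (F count now 2)
Step 4: +0 fires, +2 burnt (F count now 0)
Fire out after step 4
Initially T: 19, now '.': 25
Total burnt (originally-T cells now '.'): 14

Answer: 14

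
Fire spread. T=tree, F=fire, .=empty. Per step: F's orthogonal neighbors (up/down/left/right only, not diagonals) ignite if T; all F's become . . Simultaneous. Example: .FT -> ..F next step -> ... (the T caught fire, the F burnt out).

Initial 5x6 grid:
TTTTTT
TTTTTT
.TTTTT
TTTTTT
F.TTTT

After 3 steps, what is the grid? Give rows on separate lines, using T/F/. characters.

Step 1: 1 trees catch fire, 1 burn out
  TTTTTT
  TTTTTT
  .TTTTT
  FTTTTT
  ..TTTT
Step 2: 1 trees catch fire, 1 burn out
  TTTTTT
  TTTTTT
  .TTTTT
  .FTTTT
  ..TTTT
Step 3: 2 trees catch fire, 1 burn out
  TTTTTT
  TTTTTT
  .FTTTT
  ..FTTT
  ..TTTT

TTTTTT
TTTTTT
.FTTTT
..FTTT
..TTTT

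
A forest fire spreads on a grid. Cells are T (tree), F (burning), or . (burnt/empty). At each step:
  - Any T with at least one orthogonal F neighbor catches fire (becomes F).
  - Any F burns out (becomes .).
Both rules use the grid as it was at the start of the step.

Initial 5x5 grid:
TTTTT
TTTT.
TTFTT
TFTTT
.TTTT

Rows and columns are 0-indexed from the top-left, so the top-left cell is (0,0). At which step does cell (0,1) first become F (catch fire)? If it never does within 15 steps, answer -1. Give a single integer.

Step 1: cell (0,1)='T' (+6 fires, +2 burnt)
Step 2: cell (0,1)='T' (+7 fires, +6 burnt)
Step 3: cell (0,1)='F' (+5 fires, +7 burnt)
  -> target ignites at step 3
Step 4: cell (0,1)='.' (+3 fires, +5 burnt)
Step 5: cell (0,1)='.' (+0 fires, +3 burnt)
  fire out at step 5

3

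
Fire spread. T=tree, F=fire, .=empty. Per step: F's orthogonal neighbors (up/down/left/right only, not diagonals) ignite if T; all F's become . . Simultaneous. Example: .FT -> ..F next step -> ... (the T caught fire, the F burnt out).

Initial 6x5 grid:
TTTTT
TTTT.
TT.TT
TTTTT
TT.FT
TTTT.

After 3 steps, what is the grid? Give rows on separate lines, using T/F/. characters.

Step 1: 3 trees catch fire, 1 burn out
  TTTTT
  TTTT.
  TT.TT
  TTTFT
  TT..F
  TTTF.
Step 2: 4 trees catch fire, 3 burn out
  TTTTT
  TTTT.
  TT.FT
  TTF.F
  TT...
  TTF..
Step 3: 4 trees catch fire, 4 burn out
  TTTTT
  TTTF.
  TT..F
  TF...
  TT...
  TF...

TTTTT
TTTF.
TT..F
TF...
TT...
TF...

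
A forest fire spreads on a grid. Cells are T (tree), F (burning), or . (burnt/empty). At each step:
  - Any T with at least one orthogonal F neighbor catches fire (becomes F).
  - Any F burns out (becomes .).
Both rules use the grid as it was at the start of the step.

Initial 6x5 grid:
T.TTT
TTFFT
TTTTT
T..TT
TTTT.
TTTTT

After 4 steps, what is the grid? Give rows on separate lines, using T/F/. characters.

Step 1: 6 trees catch fire, 2 burn out
  T.FFT
  TF..F
  TTFFT
  T..TT
  TTTT.
  TTTTT
Step 2: 5 trees catch fire, 6 burn out
  T...F
  F....
  TF..F
  T..FT
  TTTT.
  TTTTT
Step 3: 4 trees catch fire, 5 burn out
  F....
  .....
  F....
  T...F
  TTTF.
  TTTTT
Step 4: 3 trees catch fire, 4 burn out
  .....
  .....
  .....
  F....
  TTF..
  TTTFT

.....
.....
.....
F....
TTF..
TTTFT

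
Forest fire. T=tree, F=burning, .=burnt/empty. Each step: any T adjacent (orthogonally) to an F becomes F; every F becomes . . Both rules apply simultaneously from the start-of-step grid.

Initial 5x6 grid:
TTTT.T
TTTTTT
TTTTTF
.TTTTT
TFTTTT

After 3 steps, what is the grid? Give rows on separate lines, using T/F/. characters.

Step 1: 6 trees catch fire, 2 burn out
  TTTT.T
  TTTTTF
  TTTTF.
  .FTTTF
  F.FTTT
Step 2: 8 trees catch fire, 6 burn out
  TTTT.F
  TTTTF.
  TFTF..
  ..FTF.
  ...FTF
Step 3: 6 trees catch fire, 8 burn out
  TTTT..
  TFTF..
  F.F...
  ...F..
  ....F.

TTTT..
TFTF..
F.F...
...F..
....F.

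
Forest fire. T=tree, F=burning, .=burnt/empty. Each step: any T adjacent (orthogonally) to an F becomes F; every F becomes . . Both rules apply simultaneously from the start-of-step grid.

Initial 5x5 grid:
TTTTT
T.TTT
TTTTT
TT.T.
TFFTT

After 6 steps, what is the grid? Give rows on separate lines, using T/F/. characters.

Step 1: 3 trees catch fire, 2 burn out
  TTTTT
  T.TTT
  TTTTT
  TF.T.
  F..FT
Step 2: 4 trees catch fire, 3 burn out
  TTTTT
  T.TTT
  TFTTT
  F..F.
  ....F
Step 3: 3 trees catch fire, 4 burn out
  TTTTT
  T.TTT
  F.FFT
  .....
  .....
Step 4: 4 trees catch fire, 3 burn out
  TTTTT
  F.FFT
  ....F
  .....
  .....
Step 5: 4 trees catch fire, 4 burn out
  FTFFT
  ....F
  .....
  .....
  .....
Step 6: 2 trees catch fire, 4 burn out
  .F..F
  .....
  .....
  .....
  .....

.F..F
.....
.....
.....
.....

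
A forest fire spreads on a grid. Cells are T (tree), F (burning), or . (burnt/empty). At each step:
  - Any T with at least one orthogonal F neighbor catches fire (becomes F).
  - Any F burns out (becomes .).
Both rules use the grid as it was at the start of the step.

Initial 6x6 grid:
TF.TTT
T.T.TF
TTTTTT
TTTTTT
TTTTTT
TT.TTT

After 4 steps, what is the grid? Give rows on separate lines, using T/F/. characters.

Step 1: 4 trees catch fire, 2 burn out
  F..TTF
  T.T.F.
  TTTTTF
  TTTTTT
  TTTTTT
  TT.TTT
Step 2: 4 trees catch fire, 4 burn out
  ...TF.
  F.T...
  TTTTF.
  TTTTTF
  TTTTTT
  TT.TTT
Step 3: 5 trees catch fire, 4 burn out
  ...F..
  ..T...
  FTTF..
  TTTTF.
  TTTTTF
  TT.TTT
Step 4: 6 trees catch fire, 5 burn out
  ......
  ..T...
  .FF...
  FTTF..
  TTTTF.
  TT.TTF

......
..T...
.FF...
FTTF..
TTTTF.
TT.TTF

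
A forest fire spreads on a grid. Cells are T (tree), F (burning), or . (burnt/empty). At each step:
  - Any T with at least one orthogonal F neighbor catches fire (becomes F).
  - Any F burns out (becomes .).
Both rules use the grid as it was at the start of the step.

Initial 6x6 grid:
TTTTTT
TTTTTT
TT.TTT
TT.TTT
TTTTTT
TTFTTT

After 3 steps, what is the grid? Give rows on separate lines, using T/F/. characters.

Step 1: 3 trees catch fire, 1 burn out
  TTTTTT
  TTTTTT
  TT.TTT
  TT.TTT
  TTFTTT
  TF.FTT
Step 2: 4 trees catch fire, 3 burn out
  TTTTTT
  TTTTTT
  TT.TTT
  TT.TTT
  TF.FTT
  F...FT
Step 3: 5 trees catch fire, 4 burn out
  TTTTTT
  TTTTTT
  TT.TTT
  TF.FTT
  F...FT
  .....F

TTTTTT
TTTTTT
TT.TTT
TF.FTT
F...FT
.....F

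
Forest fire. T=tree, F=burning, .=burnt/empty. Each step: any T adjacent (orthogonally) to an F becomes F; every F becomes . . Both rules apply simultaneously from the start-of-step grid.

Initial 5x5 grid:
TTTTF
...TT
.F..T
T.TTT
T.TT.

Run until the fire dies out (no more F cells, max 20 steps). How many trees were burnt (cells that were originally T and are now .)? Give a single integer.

Answer: 12

Derivation:
Step 1: +2 fires, +2 burnt (F count now 2)
Step 2: +3 fires, +2 burnt (F count now 3)
Step 3: +2 fires, +3 burnt (F count now 2)
Step 4: +2 fires, +2 burnt (F count now 2)
Step 5: +2 fires, +2 burnt (F count now 2)
Step 6: +1 fires, +2 burnt (F count now 1)
Step 7: +0 fires, +1 burnt (F count now 0)
Fire out after step 7
Initially T: 14, now '.': 23
Total burnt (originally-T cells now '.'): 12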